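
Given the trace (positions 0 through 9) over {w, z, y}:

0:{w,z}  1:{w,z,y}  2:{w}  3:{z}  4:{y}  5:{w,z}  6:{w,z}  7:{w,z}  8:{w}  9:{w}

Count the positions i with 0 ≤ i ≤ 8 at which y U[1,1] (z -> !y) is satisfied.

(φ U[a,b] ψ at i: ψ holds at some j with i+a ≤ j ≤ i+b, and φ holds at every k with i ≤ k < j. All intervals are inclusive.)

Evaluate at each i in [0,8]:
  i=0: ✗ (no rhs in [1,1])
  i=1: ✓ (rhs at j=2; lhs holds on [1,1])
  i=2: ✗ (lhs fails at k=2 before rhs at j=3)
  i=3: ✗ (lhs fails at k=3 before rhs at j=4)
  i=4: ✓ (rhs at j=5; lhs holds on [4,4])
  i=5: ✗ (lhs fails at k=5 before rhs at j=6)
  i=6: ✗ (lhs fails at k=6 before rhs at j=7)
  i=7: ✗ (lhs fails at k=7 before rhs at j=8)
  i=8: ✗ (lhs fails at k=8 before rhs at j=9)
Positions where it holds: {1, 4} → 2.

2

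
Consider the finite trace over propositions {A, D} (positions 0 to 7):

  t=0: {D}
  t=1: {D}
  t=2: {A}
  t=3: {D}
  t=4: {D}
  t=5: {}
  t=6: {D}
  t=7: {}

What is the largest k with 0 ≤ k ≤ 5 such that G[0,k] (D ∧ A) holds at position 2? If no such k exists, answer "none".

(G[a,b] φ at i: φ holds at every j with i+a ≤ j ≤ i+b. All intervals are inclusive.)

(D ∧ A) must hold from j=2 onward; find where it first fails.
  j=2: fails → no k works.

none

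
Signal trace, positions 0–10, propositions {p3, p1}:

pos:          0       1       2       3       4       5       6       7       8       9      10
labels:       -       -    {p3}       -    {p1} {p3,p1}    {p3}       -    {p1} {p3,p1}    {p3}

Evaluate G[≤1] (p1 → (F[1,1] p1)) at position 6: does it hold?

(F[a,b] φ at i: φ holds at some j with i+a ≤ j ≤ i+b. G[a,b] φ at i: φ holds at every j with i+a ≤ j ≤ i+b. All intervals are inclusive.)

Check (p1 → (F[1,1] p1)) at every j in [6,7]:
  j=6: antecedent false → ✓
  j=7: antecedent false → ✓
All positions satisfy it → formula holds.

Holds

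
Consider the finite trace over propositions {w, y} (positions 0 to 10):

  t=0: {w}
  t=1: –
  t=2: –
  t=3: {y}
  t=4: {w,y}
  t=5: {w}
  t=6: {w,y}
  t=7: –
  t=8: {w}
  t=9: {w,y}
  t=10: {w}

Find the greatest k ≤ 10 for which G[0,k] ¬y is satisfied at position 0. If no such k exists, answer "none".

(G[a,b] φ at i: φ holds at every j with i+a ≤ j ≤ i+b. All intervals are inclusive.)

¬y must hold from j=0 onward; find where it first fails.
  j=0: holds
  j=1: holds
  j=2: holds
  j=3: fails
Holds on [0,2], so largest k = 2.

2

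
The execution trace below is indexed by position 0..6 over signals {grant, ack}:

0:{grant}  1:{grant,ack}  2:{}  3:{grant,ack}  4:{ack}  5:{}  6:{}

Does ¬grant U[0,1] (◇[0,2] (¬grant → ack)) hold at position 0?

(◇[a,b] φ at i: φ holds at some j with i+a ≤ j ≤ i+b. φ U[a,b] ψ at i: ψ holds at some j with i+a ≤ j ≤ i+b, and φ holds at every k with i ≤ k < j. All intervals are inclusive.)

Need some j in [0,1] with ◇[0,2] (¬grant → ack), and ¬grant at every k in [0,j-1].
  j=0: ◇[0,2] (¬grant → ack) holds; no prefix to check → satisfied.

Yes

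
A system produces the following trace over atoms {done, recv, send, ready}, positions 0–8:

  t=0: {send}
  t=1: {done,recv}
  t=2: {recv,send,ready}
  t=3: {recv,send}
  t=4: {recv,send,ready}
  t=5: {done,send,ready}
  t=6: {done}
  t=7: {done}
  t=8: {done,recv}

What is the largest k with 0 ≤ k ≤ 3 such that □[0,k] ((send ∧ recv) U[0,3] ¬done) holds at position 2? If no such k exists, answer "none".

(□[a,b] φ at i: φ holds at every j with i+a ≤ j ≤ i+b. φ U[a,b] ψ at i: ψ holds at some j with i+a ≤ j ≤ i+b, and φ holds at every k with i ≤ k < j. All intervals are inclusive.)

((send ∧ recv) U[0,3] ¬done) must hold from j=2 onward; find where it first fails.
  j=2: holds
  j=3: holds
  j=4: holds
  j=5: fails
Holds on [2,4], so largest k = 2.

2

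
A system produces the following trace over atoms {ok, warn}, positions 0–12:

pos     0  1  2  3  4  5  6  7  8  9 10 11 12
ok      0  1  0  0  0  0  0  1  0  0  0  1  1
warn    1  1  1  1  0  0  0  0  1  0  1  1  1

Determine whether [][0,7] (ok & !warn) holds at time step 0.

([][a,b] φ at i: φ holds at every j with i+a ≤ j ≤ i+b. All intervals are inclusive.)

No

Check (ok & !warn) at every j in [0,7]:
  j=0: false
  j=1: false
  j=2: false
  j=3: false
  j=4: false
  j=5: false
  j=6: false
  j=7: true
Fails at j=0 → formula fails.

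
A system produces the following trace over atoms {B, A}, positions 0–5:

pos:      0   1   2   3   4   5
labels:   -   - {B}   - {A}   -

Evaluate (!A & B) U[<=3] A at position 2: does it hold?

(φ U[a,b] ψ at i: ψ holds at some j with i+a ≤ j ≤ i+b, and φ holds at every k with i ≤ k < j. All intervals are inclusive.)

False

Need some j in [2,5] with A, and (!A & B) at every k in [2,j-1].
  j=2: A false.
  j=3: A false.
  j=4: A holds, but (!A & B) fails at k=3 → not this j.
  j=5: A false.
No j in the window works → until fails.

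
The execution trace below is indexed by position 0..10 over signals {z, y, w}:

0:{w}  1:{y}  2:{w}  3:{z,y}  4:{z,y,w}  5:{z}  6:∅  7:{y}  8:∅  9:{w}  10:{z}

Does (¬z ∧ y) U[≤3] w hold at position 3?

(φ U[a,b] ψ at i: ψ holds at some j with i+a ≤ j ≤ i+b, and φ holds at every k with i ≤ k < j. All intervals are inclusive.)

Need some j in [3,6] with w, and (¬z ∧ y) at every k in [3,j-1].
  j=3: w false.
  j=4: w holds, but (¬z ∧ y) fails at k=3 → not this j.
  j=5: w false.
  j=6: w false.
No j in the window works → until fails.

False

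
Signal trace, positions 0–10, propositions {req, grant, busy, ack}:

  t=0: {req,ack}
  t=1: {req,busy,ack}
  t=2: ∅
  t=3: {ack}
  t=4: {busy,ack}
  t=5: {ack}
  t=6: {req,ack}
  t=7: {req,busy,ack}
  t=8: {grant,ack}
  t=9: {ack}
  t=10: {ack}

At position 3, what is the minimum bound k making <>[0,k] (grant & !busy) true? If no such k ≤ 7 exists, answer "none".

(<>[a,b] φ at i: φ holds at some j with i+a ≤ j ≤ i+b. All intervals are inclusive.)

5

Scan j = 3,4,… for (grant & !busy):
  j=3: fails
  j=4: fails
  j=5: fails
  j=6: fails
  j=7: fails
  j=8: holds
First hit at j=8, so smallest k = 8-3 = 5.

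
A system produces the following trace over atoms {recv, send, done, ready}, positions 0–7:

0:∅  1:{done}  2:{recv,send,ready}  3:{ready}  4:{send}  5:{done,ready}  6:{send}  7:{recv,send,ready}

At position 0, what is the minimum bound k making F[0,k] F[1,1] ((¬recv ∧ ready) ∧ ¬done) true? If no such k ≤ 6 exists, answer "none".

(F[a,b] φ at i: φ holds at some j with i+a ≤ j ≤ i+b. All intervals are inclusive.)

Scan j = 0,1,… for F[1,1] ((¬recv ∧ ready) ∧ ¬done):
  j=0: fails
  j=1: fails
  j=2: holds
First hit at j=2, so smallest k = 2-0 = 2.

2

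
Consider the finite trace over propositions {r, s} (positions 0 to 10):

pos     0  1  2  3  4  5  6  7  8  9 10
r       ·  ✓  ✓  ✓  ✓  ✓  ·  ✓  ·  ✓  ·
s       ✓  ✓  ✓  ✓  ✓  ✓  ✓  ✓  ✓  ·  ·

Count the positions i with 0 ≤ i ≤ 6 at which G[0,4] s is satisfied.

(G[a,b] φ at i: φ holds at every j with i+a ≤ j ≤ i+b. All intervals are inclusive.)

Evaluate at each i in [0,6]:
  i=0: ✓ (all of [0,4])
  i=1: ✓ (all of [1,5])
  i=2: ✓ (all of [2,6])
  i=3: ✓ (all of [3,7])
  i=4: ✓ (all of [4,8])
  i=5: ✗ (fails at j=9)
  i=6: ✗ (fails at j=9)
Positions where it holds: {0, 1, 2, 3, 4} → 5.

5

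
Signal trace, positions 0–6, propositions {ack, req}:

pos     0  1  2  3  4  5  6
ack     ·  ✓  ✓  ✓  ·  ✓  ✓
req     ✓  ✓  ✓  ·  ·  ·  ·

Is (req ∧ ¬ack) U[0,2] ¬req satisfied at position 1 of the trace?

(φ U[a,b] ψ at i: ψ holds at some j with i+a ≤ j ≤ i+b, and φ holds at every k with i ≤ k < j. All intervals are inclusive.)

Need some j in [1,3] with ¬req, and (req ∧ ¬ack) at every k in [1,j-1].
  j=1: ¬req false.
  j=2: ¬req false.
  j=3: ¬req holds, but (req ∧ ¬ack) fails at k=1 → not this j.
No j in the window works → until fails.

No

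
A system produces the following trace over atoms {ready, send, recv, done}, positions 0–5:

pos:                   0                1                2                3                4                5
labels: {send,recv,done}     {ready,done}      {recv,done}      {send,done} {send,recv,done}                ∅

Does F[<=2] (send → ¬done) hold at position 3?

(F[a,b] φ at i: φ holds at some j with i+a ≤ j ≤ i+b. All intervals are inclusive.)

Yes

Check (send → ¬done) at each j in [3,5]:
  j=3: false
  j=4: false
  j=5: true
Found at j=5 → formula holds.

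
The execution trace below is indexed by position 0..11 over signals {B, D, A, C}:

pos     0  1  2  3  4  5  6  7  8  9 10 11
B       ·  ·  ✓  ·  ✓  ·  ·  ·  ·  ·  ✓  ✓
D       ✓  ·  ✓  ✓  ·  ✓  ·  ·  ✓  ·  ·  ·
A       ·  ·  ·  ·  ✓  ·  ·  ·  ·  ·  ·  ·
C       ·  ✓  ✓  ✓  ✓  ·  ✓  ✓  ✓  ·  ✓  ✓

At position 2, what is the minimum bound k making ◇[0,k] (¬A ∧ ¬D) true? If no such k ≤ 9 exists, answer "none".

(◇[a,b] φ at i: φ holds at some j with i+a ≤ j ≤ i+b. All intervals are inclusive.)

Scan j = 2,3,… for (¬A ∧ ¬D):
  j=2: fails
  j=3: fails
  j=4: fails
  j=5: fails
  j=6: holds
First hit at j=6, so smallest k = 6-2 = 4.

4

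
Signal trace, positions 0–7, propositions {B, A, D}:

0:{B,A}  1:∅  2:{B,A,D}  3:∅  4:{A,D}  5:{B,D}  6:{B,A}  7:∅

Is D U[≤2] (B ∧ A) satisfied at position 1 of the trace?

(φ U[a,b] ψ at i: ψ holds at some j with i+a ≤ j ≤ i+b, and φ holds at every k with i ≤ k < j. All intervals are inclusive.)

False

Need some j in [1,3] with (B ∧ A), and D at every k in [1,j-1].
  j=1: (B ∧ A) false.
  j=2: (B ∧ A) holds, but D fails at k=1 → not this j.
  j=3: (B ∧ A) false.
No j in the window works → until fails.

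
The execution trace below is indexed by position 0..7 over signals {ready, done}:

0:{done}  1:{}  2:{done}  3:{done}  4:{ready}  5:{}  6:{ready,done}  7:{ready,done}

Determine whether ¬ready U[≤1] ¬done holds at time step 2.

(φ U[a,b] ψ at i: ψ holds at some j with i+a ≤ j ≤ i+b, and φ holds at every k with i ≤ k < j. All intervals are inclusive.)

Need some j in [2,3] with ¬done, and ¬ready at every k in [2,j-1].
  j=2: ¬done false.
  j=3: ¬done false.
No j in the window works → until fails.

No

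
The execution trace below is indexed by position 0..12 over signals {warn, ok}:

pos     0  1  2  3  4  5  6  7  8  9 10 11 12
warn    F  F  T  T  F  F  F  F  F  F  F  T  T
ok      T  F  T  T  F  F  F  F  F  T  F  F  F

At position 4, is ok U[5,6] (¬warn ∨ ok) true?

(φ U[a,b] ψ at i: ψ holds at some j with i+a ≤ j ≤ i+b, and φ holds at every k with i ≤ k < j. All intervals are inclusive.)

No

Need some j in [9,10] with (¬warn ∨ ok), and ok at every k in [4,j-1].
  j=9: (¬warn ∨ ok) holds, but ok fails at k=4 → not this j.
  j=10: (¬warn ∨ ok) holds, but ok fails at k=4 → not this j.
No j in the window works → until fails.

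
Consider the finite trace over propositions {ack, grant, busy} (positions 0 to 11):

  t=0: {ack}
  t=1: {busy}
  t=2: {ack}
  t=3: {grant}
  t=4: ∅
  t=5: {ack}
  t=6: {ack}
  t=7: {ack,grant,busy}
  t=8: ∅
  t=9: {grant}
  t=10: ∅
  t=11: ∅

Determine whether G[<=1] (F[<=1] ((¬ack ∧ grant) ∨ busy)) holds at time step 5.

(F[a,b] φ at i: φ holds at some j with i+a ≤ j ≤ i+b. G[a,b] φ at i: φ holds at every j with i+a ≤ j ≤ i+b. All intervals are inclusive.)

False

Check F[<=1] ((¬ack ∧ grant) ∨ busy) at every j in [5,6]:
  j=5: fails (none in [5,6])
  j=6: holds (witness at 7)
Fails at j=5 → formula fails.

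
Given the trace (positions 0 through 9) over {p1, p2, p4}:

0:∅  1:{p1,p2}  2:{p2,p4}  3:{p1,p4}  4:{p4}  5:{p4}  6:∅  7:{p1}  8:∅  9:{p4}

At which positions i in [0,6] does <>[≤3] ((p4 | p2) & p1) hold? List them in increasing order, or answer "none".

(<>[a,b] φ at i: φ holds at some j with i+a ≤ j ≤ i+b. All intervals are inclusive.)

0, 1, 2, 3

Evaluate at each i in [0,6]:
  i=0: ✓ (witness j=1)
  i=1: ✓ (witness j=1)
  i=2: ✓ (witness j=3)
  i=3: ✓ (witness j=3)
  i=4: ✗ (none in [4,7])
  i=5: ✗ (none in [5,8])
  i=6: ✗ (none in [6,9])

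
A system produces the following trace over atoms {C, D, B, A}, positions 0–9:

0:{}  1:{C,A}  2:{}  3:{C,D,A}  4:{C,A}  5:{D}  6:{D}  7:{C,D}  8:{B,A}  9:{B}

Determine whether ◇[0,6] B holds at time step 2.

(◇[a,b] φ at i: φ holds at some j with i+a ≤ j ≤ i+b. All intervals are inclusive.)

Holds

Check B at each j in [2,8]:
  j=2: false
  j=3: false
  j=4: false
  j=5: false
  j=6: false
  j=7: false
  j=8: true
Found at j=8 → formula holds.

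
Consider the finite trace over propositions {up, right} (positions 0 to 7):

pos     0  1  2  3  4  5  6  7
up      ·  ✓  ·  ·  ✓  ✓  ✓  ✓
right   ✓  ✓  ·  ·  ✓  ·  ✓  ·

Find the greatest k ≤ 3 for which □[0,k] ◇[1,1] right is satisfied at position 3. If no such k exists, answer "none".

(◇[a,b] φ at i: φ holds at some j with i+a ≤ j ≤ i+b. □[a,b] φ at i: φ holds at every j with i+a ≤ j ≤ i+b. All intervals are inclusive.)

◇[1,1] right must hold from j=3 onward; find where it first fails.
  j=3: holds
  j=4: fails
Holds on [3,3], so largest k = 0.

0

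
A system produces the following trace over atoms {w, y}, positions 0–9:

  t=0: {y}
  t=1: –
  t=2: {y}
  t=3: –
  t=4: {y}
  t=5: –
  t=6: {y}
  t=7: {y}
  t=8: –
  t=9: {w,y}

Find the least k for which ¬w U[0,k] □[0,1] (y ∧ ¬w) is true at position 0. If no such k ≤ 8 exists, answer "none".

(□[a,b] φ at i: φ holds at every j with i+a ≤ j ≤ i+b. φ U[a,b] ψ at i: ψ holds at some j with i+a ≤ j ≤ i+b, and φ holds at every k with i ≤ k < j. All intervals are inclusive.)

Need earliest j ≥ 0 with □[0,1] (y ∧ ¬w), and ¬w at every k in [0,j-1].
  j=0: rhs fails.
  j=1: rhs fails.
  j=2: rhs fails.
  j=3: rhs fails.
  j=4: rhs fails.
  j=5: rhs fails.
  j=6: rhs holds; lhs holds on [0,5]. k = 6.

6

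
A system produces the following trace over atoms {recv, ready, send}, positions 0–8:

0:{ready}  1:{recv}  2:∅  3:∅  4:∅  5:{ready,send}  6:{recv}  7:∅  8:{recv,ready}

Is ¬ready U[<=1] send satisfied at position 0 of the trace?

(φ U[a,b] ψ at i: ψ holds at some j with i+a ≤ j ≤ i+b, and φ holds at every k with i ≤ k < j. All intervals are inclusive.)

Need some j in [0,1] with send, and ¬ready at every k in [0,j-1].
  j=0: send false.
  j=1: send false.
No j in the window works → until fails.

Does not hold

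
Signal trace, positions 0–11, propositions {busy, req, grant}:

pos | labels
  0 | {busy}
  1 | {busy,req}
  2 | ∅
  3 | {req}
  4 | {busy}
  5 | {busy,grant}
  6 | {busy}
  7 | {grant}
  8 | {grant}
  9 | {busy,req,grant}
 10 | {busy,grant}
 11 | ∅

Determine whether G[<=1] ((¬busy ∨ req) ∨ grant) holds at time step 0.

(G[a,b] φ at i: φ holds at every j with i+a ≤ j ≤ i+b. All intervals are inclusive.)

Check ((¬busy ∨ req) ∨ grant) at every j in [0,1]:
  j=0: false
  j=1: true
Fails at j=0 → formula fails.

Does not hold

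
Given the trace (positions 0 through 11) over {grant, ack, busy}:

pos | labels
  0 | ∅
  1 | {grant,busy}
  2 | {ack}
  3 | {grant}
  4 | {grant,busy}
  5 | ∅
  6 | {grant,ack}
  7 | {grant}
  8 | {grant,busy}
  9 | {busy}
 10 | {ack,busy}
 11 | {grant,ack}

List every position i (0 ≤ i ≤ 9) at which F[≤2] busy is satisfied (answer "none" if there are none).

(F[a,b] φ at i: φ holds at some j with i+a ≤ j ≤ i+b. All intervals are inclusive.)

0, 1, 2, 3, 4, 6, 7, 8, 9

Evaluate at each i in [0,9]:
  i=0: ✓ (witness j=1)
  i=1: ✓ (witness j=1)
  i=2: ✓ (witness j=4)
  i=3: ✓ (witness j=4)
  i=4: ✓ (witness j=4)
  i=5: ✗ (none in [5,7])
  i=6: ✓ (witness j=8)
  i=7: ✓ (witness j=8)
  i=8: ✓ (witness j=8)
  i=9: ✓ (witness j=9)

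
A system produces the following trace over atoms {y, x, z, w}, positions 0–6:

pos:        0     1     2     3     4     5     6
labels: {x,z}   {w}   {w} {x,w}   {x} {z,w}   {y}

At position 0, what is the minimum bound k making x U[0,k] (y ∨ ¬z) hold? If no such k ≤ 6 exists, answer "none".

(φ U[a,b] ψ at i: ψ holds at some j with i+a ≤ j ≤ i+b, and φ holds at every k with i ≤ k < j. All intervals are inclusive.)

1

Need earliest j ≥ 0 with (y ∨ ¬z), and x at every k in [0,j-1].
  j=0: rhs fails.
  j=1: rhs holds; lhs holds on [0,0]. k = 1.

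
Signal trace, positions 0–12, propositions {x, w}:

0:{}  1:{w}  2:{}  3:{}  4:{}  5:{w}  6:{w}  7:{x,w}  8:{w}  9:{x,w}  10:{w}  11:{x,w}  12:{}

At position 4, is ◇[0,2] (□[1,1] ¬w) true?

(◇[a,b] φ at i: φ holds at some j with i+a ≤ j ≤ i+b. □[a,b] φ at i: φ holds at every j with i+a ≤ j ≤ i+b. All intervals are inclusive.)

No

Check □[1,1] ¬w at each j in [4,6]:
  j=4: fails at 5
  j=5: fails at 6
  j=6: fails at 7
No position in the window satisfies it → formula fails.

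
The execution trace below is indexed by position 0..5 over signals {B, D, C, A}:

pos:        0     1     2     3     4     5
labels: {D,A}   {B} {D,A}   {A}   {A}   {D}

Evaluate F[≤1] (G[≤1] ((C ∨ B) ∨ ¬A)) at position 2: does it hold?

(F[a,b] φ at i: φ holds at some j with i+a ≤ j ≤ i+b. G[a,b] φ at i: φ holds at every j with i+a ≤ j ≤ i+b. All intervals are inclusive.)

False

Check G[≤1] ((C ∨ B) ∨ ¬A) at each j in [2,3]:
  j=2: fails at 2
  j=3: fails at 3
No position in the window satisfies it → formula fails.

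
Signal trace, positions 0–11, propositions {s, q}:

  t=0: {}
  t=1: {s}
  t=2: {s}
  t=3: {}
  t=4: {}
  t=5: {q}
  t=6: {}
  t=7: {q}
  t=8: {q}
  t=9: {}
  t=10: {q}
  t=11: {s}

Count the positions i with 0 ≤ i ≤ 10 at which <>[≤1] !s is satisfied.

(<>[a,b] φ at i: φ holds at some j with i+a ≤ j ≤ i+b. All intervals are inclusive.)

Evaluate at each i in [0,10]:
  i=0: ✓ (witness j=0)
  i=1: ✗ (none in [1,2])
  i=2: ✓ (witness j=3)
  i=3: ✓ (witness j=3)
  i=4: ✓ (witness j=4)
  i=5: ✓ (witness j=5)
  i=6: ✓ (witness j=6)
  i=7: ✓ (witness j=7)
  i=8: ✓ (witness j=8)
  i=9: ✓ (witness j=9)
  i=10: ✓ (witness j=10)
Positions where it holds: {0, 2, 3, 4, 5, 6, 7, 8, 9, 10} → 10.

10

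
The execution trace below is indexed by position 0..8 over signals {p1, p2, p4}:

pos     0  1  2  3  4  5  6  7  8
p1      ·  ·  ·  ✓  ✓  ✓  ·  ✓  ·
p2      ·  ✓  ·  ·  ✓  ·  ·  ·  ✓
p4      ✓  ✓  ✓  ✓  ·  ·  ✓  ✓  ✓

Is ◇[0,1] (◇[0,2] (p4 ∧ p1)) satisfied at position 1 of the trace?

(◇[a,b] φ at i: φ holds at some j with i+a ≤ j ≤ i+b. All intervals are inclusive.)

Check ◇[0,2] (p4 ∧ p1) at each j in [1,2]:
  j=1: holds (witness at 3)
  j=2: holds (witness at 3)
Found at j=1 → formula holds.

Yes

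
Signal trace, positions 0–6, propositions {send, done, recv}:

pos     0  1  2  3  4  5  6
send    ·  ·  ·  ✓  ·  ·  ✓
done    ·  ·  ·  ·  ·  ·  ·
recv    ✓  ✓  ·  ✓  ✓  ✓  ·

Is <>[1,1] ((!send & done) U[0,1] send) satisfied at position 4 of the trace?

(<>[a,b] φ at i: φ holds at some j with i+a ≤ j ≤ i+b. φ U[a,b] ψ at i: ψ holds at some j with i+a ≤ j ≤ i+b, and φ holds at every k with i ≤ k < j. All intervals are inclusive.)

Check ((!send & done) U[0,1] send) at each j in [5,5]:
  j=5: fails
No position in the window satisfies it → formula fails.

False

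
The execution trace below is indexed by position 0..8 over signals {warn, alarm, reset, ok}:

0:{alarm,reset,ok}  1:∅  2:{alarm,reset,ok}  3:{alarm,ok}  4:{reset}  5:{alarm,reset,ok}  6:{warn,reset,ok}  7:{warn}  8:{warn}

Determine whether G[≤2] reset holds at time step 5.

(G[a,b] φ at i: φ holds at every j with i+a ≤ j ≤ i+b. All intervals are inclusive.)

Does not hold

Check reset at every j in [5,7]:
  j=5: true
  j=6: true
  j=7: false
Fails at j=7 → formula fails.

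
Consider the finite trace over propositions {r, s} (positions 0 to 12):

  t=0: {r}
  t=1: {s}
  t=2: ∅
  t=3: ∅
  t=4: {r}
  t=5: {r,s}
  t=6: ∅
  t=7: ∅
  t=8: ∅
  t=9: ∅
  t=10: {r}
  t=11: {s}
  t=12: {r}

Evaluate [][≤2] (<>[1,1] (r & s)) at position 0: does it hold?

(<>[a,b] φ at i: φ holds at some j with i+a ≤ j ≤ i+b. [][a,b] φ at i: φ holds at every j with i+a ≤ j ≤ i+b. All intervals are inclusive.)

Check <>[1,1] (r & s) at every j in [0,2]:
  j=0: fails (none in [1,1])
  j=1: fails (none in [2,2])
  j=2: fails (none in [3,3])
Fails at j=0 → formula fails.

False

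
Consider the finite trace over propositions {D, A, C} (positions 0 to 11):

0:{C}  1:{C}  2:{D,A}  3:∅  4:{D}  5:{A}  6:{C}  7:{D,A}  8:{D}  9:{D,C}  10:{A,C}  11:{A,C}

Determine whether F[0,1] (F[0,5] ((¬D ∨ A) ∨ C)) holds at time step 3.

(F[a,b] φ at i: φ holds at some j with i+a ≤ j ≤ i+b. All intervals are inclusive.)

Yes

Check F[0,5] ((¬D ∨ A) ∨ C) at each j in [3,4]:
  j=3: holds (witness at 3)
  j=4: holds (witness at 5)
Found at j=3 → formula holds.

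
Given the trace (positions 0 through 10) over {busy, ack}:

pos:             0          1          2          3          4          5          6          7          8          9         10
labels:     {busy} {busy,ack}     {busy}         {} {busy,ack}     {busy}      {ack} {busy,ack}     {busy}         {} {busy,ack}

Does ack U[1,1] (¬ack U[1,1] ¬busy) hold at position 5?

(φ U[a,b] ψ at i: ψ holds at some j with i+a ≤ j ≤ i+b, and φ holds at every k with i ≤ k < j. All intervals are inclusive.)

Need some j in [6,6] with (¬ack U[1,1] ¬busy), and ack at every k in [5,j-1].
  j=6: (¬ack U[1,1] ¬busy) — fails.
No j in the window works → until fails.

False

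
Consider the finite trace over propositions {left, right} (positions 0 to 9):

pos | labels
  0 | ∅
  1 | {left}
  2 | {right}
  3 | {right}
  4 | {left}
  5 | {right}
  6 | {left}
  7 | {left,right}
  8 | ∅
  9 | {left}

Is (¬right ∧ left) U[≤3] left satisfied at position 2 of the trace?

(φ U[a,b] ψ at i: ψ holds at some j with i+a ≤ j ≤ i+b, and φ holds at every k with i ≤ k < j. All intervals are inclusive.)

Need some j in [2,5] with left, and (¬right ∧ left) at every k in [2,j-1].
  j=2: left false.
  j=3: left false.
  j=4: left holds, but (¬right ∧ left) fails at k=2 → not this j.
  j=5: left false.
No j in the window works → until fails.

No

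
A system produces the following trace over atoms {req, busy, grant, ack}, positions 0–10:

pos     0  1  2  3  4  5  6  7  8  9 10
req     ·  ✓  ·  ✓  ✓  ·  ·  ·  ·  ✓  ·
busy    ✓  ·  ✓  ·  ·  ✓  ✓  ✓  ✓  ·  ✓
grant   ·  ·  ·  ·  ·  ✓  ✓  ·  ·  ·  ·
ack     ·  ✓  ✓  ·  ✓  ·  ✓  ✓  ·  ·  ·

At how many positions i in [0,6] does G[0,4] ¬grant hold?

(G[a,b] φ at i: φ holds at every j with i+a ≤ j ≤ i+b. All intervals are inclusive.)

1

Evaluate at each i in [0,6]:
  i=0: ✓ (all of [0,4])
  i=1: ✗ (fails at j=5)
  i=2: ✗ (fails at j=5)
  i=3: ✗ (fails at j=5)
  i=4: ✗ (fails at j=5)
  i=5: ✗ (fails at j=5)
  i=6: ✗ (fails at j=6)
Positions where it holds: {0} → 1.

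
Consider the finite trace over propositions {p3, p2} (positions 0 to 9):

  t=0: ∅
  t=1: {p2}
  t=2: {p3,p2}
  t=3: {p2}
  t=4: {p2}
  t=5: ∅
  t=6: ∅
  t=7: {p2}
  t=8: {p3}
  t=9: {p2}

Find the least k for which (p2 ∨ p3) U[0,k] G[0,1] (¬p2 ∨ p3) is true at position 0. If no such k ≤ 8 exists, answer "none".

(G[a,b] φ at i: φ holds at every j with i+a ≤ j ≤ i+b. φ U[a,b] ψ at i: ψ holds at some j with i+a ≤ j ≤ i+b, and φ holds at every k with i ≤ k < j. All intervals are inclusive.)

none

Need earliest j ≥ 0 with G[0,1] (¬p2 ∨ p3), and (p2 ∨ p3) at every k in [0,j-1].
  j=0: rhs fails.
  j=1: rhs fails.
  j=2: rhs fails.
  j=3: rhs fails.
  j=4: rhs fails.
  j=5: rhs holds but lhs fails at k=0.
  j=6: rhs fails.
  j=7: rhs fails.
  j=8: rhs fails.
No witness within the range → none.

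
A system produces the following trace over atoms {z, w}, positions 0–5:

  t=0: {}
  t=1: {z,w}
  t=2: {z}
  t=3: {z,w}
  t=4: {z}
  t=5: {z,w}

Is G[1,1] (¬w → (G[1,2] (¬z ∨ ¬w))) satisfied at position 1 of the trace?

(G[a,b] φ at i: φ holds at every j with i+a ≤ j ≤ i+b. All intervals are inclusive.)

Check (¬w → (G[1,2] (¬z ∨ ¬w))) at every j in [2,2]:
  j=2: antecedent true; consequent fails at 3 → ✗
Fails at j=2 → formula fails.

False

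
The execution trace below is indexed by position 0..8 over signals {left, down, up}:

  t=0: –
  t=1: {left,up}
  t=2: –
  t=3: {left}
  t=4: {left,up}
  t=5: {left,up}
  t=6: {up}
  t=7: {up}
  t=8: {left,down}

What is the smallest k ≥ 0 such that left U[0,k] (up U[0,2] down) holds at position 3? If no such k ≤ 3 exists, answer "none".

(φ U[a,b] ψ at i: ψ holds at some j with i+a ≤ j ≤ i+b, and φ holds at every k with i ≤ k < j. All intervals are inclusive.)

3

Need earliest j ≥ 3 with (up U[0,2] down), and left at every k in [3,j-1].
  j=3: rhs fails.
  j=4: rhs fails.
  j=5: rhs fails.
  j=6: rhs holds; lhs holds on [3,5]. k = 3.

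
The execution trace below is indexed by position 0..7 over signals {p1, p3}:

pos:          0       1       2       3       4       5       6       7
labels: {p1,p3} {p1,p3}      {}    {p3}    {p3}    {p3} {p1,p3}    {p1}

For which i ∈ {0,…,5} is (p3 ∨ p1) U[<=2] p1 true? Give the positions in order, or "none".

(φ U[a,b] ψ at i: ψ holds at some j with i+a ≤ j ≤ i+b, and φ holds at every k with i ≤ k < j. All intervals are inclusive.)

Evaluate at each i in [0,5]:
  i=0: ✓ (rhs at j=0)
  i=1: ✓ (rhs at j=1)
  i=2: ✗ (no rhs in [2,4])
  i=3: ✗ (no rhs in [3,5])
  i=4: ✓ (rhs at j=6; lhs holds on [4,5])
  i=5: ✓ (rhs at j=6; lhs holds on [5,5])

0, 1, 4, 5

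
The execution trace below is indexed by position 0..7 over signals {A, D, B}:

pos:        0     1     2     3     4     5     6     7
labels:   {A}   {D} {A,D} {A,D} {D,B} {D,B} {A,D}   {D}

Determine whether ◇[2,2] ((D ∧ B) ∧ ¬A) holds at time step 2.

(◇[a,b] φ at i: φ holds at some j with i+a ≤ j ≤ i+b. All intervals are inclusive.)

Holds

Check ((D ∧ B) ∧ ¬A) at each j in [4,4]:
  j=4: true
Found at j=4 → formula holds.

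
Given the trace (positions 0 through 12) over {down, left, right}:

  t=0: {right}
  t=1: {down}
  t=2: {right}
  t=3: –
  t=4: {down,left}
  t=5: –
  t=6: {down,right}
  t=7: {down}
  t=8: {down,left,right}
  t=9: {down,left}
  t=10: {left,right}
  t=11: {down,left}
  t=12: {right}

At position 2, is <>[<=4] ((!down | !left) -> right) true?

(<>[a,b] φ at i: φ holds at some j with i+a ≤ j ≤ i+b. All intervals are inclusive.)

True

Check ((!down | !left) -> right) at each j in [2,6]:
  j=2: true
  j=3: false
  j=4: true
  j=5: false
  j=6: true
Found at j=2 → formula holds.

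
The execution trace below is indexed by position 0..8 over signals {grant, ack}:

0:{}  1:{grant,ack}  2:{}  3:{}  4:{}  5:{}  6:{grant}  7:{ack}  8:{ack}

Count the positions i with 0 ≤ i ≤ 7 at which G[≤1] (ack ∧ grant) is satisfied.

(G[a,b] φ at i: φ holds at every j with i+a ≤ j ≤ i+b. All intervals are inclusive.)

Evaluate at each i in [0,7]:
  i=0: ✗ (fails at j=0)
  i=1: ✗ (fails at j=2)
  i=2: ✗ (fails at j=2)
  i=3: ✗ (fails at j=3)
  i=4: ✗ (fails at j=4)
  i=5: ✗ (fails at j=5)
  i=6: ✗ (fails at j=6)
  i=7: ✗ (fails at j=7)
Positions where it holds: {} → 0.

0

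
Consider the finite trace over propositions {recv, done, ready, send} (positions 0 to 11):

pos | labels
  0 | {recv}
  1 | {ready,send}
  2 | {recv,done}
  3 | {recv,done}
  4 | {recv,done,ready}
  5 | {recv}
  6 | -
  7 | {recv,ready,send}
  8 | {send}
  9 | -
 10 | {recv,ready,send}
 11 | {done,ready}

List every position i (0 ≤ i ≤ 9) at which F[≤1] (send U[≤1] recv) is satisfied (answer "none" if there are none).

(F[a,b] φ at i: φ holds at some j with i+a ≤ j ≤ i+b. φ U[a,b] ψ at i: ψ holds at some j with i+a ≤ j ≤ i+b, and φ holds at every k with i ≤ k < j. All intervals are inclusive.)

Evaluate at each i in [0,9]:
  i=0: ✓ (witness j=0)
  i=1: ✓ (witness j=1)
  i=2: ✓ (witness j=2)
  i=3: ✓ (witness j=3)
  i=4: ✓ (witness j=4)
  i=5: ✓ (witness j=5)
  i=6: ✓ (witness j=7)
  i=7: ✓ (witness j=7)
  i=8: ✗ (none in [8,9])
  i=9: ✓ (witness j=10)

0, 1, 2, 3, 4, 5, 6, 7, 9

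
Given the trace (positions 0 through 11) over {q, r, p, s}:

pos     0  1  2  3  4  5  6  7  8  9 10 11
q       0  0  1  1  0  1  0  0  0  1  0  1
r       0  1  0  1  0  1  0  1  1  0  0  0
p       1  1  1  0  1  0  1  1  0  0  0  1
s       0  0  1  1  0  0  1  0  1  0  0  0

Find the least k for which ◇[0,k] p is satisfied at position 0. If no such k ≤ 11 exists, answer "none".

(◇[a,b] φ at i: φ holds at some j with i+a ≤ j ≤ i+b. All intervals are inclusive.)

Scan j = 0,1,… for p:
  j=0: holds
First hit at j=0, so smallest k = 0-0 = 0.

0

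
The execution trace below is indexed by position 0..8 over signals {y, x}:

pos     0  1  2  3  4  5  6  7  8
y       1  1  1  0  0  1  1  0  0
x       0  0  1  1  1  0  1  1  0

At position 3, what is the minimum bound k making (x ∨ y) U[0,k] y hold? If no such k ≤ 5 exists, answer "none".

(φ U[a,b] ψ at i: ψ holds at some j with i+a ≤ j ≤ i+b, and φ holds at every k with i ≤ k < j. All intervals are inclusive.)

2

Need earliest j ≥ 3 with y, and (x ∨ y) at every k in [3,j-1].
  j=3: rhs fails.
  j=4: rhs fails.
  j=5: rhs holds; lhs holds on [3,4]. k = 2.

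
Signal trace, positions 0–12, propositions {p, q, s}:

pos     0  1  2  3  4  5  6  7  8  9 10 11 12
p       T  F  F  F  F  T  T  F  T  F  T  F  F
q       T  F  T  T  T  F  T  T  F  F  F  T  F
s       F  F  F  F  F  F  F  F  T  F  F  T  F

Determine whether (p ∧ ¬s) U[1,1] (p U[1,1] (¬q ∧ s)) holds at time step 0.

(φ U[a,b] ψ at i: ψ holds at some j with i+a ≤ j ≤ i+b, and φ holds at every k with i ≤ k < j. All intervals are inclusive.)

False

Need some j in [1,1] with (p U[1,1] (¬q ∧ s)), and (p ∧ ¬s) at every k in [0,j-1].
  j=1: (p U[1,1] (¬q ∧ s)) — fails.
No j in the window works → until fails.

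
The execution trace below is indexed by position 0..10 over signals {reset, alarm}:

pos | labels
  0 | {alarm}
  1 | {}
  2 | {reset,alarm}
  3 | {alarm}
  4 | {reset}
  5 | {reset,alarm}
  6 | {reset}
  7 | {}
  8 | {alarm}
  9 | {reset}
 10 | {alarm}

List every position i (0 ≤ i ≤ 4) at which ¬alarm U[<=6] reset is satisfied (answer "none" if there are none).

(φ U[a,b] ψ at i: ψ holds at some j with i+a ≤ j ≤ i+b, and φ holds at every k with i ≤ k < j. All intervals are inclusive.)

1, 2, 4

Evaluate at each i in [0,4]:
  i=0: ✗ (lhs fails at k=0 before rhs at j=2)
  i=1: ✓ (rhs at j=2; lhs holds on [1,1])
  i=2: ✓ (rhs at j=2)
  i=3: ✗ (lhs fails at k=3 before rhs at j=4)
  i=4: ✓ (rhs at j=4)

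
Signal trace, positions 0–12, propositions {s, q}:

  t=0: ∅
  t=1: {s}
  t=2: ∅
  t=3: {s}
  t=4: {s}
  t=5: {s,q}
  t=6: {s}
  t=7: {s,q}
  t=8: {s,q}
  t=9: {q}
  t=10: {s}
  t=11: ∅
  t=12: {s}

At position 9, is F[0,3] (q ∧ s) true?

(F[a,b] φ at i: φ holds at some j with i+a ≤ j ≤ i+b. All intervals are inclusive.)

Check (q ∧ s) at each j in [9,12]:
  j=9: false
  j=10: false
  j=11: false
  j=12: false
No position in the window satisfies it → formula fails.

Does not hold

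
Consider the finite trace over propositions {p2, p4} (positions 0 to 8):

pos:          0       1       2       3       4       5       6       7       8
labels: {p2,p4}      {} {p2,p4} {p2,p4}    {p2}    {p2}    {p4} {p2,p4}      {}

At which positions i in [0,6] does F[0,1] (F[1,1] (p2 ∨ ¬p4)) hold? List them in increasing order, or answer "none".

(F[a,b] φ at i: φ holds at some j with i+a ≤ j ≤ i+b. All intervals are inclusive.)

0, 1, 2, 3, 4, 5, 6

Evaluate at each i in [0,6]:
  i=0: ✓ (witness j=0)
  i=1: ✓ (witness j=1)
  i=2: ✓ (witness j=2)
  i=3: ✓ (witness j=3)
  i=4: ✓ (witness j=4)
  i=5: ✓ (witness j=6)
  i=6: ✓ (witness j=6)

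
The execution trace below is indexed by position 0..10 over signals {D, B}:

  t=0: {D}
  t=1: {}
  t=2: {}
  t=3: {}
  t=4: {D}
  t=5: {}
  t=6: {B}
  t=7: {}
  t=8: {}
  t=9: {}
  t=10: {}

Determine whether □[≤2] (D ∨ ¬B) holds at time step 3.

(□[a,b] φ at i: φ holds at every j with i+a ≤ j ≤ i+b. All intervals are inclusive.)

Check (D ∨ ¬B) at every j in [3,5]:
  j=3: true
  j=4: true
  j=5: true
All positions satisfy it → formula holds.

Yes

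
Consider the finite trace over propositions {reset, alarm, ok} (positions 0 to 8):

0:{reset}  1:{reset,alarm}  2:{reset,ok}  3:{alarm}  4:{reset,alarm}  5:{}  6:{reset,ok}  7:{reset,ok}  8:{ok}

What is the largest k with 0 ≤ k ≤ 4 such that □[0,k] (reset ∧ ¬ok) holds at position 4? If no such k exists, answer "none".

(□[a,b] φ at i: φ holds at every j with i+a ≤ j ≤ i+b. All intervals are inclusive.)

0

(reset ∧ ¬ok) must hold from j=4 onward; find where it first fails.
  j=4: holds
  j=5: fails
Holds on [4,4], so largest k = 0.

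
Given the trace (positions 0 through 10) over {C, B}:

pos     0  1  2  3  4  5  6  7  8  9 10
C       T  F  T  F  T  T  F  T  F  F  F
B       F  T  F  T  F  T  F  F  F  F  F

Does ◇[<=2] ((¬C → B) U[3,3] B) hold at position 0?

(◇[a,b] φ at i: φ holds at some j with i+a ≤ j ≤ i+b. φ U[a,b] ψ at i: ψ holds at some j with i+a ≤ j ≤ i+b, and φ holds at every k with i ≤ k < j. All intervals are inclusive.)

Check ((¬C → B) U[3,3] B) at each j in [0,2]:
  j=0: holds
  j=1: fails
  j=2: holds
Found at j=0 → formula holds.

Holds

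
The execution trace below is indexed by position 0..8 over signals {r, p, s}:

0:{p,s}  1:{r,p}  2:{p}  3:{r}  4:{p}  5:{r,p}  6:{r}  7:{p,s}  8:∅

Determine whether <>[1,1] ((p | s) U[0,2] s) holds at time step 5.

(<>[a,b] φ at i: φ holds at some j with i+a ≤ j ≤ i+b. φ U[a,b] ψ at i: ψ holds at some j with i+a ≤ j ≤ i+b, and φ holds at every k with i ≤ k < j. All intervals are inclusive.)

False

Check ((p | s) U[0,2] s) at each j in [6,6]:
  j=6: fails
No position in the window satisfies it → formula fails.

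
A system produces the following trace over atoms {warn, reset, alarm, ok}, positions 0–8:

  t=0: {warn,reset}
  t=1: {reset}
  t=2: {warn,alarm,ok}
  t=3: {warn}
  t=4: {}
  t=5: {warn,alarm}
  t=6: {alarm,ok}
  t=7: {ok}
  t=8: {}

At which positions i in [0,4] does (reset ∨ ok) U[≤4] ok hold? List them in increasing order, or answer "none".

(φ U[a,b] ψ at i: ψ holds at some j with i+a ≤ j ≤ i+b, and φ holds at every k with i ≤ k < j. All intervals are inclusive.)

0, 1, 2

Evaluate at each i in [0,4]:
  i=0: ✓ (rhs at j=2; lhs holds on [0,1])
  i=1: ✓ (rhs at j=2; lhs holds on [1,1])
  i=2: ✓ (rhs at j=2)
  i=3: ✗ (lhs fails at k=3 before rhs at j=6)
  i=4: ✗ (lhs fails at k=4 before rhs at j=6)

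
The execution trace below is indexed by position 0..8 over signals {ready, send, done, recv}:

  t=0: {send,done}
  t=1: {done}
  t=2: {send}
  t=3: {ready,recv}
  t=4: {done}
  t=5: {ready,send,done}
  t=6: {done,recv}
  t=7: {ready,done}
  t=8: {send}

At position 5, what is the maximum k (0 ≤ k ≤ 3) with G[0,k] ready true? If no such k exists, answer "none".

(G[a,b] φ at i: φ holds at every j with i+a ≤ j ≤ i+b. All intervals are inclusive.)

ready must hold from j=5 onward; find where it first fails.
  j=5: holds
  j=6: fails
Holds on [5,5], so largest k = 0.

0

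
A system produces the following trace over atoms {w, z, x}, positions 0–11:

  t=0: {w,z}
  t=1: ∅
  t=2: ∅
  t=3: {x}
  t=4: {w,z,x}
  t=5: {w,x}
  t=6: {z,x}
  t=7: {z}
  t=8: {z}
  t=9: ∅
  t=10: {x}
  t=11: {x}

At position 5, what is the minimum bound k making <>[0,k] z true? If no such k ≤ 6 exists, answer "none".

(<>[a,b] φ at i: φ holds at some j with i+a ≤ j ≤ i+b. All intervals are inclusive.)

1

Scan j = 5,6,… for z:
  j=5: fails
  j=6: holds
First hit at j=6, so smallest k = 6-5 = 1.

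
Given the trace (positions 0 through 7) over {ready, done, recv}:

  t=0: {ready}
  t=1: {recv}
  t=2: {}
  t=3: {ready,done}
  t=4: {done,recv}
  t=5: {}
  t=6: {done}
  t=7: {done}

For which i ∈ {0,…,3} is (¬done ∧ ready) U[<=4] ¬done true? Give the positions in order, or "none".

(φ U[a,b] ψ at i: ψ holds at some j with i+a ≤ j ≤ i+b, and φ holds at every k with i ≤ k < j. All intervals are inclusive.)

Evaluate at each i in [0,3]:
  i=0: ✓ (rhs at j=0)
  i=1: ✓ (rhs at j=1)
  i=2: ✓ (rhs at j=2)
  i=3: ✗ (lhs fails at k=3 before rhs at j=5)

0, 1, 2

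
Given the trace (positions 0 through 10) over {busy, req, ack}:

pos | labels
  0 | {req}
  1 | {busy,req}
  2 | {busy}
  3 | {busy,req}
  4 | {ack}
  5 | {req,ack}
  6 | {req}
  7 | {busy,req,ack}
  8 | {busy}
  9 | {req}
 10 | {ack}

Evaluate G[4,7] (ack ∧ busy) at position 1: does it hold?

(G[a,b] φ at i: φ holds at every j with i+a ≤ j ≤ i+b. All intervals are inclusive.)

False

Check (ack ∧ busy) at every j in [5,8]:
  j=5: false
  j=6: false
  j=7: true
  j=8: false
Fails at j=5 → formula fails.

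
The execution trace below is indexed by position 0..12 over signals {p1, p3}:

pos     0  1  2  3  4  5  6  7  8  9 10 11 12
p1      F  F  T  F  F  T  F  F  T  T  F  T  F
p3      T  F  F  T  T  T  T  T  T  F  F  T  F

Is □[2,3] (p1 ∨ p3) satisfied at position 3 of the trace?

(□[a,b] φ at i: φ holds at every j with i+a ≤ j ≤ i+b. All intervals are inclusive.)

Check (p1 ∨ p3) at every j in [5,6]:
  j=5: true
  j=6: true
All positions satisfy it → formula holds.

True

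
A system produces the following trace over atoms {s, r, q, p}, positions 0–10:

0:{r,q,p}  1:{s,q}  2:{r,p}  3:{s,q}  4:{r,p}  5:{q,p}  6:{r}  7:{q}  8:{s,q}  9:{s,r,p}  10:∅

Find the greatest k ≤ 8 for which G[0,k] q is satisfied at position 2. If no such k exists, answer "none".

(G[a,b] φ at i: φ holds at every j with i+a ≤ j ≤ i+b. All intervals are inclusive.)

q must hold from j=2 onward; find where it first fails.
  j=2: fails → no k works.

none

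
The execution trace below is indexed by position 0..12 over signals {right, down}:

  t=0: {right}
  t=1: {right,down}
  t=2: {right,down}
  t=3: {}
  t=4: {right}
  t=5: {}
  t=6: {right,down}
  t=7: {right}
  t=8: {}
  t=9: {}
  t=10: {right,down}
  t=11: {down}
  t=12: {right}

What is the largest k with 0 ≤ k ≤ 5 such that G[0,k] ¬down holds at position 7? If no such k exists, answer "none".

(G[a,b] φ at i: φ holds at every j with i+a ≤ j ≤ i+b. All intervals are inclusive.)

2

¬down must hold from j=7 onward; find where it first fails.
  j=7: holds
  j=8: holds
  j=9: holds
  j=10: fails
Holds on [7,9], so largest k = 2.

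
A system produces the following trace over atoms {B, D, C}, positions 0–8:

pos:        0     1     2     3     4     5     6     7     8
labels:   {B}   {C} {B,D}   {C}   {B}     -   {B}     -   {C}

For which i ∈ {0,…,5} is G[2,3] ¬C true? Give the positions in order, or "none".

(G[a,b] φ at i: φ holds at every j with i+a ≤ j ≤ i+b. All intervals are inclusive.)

2, 3, 4

Evaluate at each i in [0,5]:
  i=0: ✗ (fails at j=3)
  i=1: ✗ (fails at j=3)
  i=2: ✓ (all of [4,5])
  i=3: ✓ (all of [5,6])
  i=4: ✓ (all of [6,7])
  i=5: ✗ (fails at j=8)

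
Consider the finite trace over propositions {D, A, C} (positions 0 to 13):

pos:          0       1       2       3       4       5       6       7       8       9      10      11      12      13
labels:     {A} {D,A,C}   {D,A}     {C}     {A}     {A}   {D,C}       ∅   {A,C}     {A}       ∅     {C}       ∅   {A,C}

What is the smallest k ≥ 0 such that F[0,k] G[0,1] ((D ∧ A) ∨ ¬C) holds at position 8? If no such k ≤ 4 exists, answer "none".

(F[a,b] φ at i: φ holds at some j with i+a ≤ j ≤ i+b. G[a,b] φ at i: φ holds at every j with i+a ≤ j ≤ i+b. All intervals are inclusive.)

1

Scan j = 8,9,… for G[0,1] ((D ∧ A) ∨ ¬C):
  j=8: fails
  j=9: holds
First hit at j=9, so smallest k = 9-8 = 1.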